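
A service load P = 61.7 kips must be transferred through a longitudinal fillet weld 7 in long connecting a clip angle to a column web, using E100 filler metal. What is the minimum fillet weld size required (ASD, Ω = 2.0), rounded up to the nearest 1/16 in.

E100XX → F_EXX = 100 ksi.
Total weld length L = 7 in.
Required throat t_e = P × Ω / (0.6 F_EXX × L) = 61.7 × 2.0 / (0.6 × 100 × 7) = 0.2938 in.
Required leg w = t_e / 0.707 = 0.4156 in → use 7/16 in.

w = 7/16 in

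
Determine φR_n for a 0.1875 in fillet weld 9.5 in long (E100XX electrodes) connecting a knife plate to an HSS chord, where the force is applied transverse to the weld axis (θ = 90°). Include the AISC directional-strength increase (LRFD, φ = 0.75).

E100XX → F_EXX = 100 ksi.
t_e = 0.707 × 0.1875 = 0.1326 in; A_we = 0.1326 × 9.5 = 1.259 in².
Directional factor: 1.0 + 0.5 sin^1.5(90°) = 1.5.
F_nw = 0.6 × 100 × 1.5 = 90 ksi.
φR_n = 0.75 × 90 × 1.259 = 85.01 kip.

φR_n ≈ 85 kip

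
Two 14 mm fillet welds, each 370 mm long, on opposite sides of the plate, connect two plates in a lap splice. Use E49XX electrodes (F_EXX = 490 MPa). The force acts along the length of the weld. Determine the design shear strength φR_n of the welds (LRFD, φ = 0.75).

Effective throat t_e = 0.707 × 14 = 9.898 mm.
Total length L = 740 mm; A_we = 9.898 × 740 = 7325 mm².
F_nw = 0.6 F_EXX = 0.6 × 490 = 294 MPa.
φR_n = 0.75 × 294 × 7325 × 10⁻³ = 1615 kN.

φR_n ≈ 1620 kN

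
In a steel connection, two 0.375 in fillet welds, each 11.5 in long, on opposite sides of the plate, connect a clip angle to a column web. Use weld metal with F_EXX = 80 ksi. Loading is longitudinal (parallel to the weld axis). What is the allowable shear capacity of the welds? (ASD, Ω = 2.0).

Effective throat t_e = 0.707 × 0.375 = 0.2651 in.
Total length L = 23 in; A_we = 0.2651 × 23 = 6.098 in².
F_nw = 0.6 F_EXX = 0.6 × 80 = 48 ksi.
R_n = 48 × 6.098 = 292.7 kip; R_n/Ω = 292.7/2.0 = 146.3 kip.

R_n/Ω ≈ 146 kip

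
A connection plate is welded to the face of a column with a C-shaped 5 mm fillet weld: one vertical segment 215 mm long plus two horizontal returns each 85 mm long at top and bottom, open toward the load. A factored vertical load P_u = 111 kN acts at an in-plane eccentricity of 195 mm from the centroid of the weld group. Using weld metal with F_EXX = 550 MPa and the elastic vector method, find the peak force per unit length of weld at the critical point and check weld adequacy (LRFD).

f_max ≈ 1070 N/mm; NOT adequate

Total weld length L_w = 385 mm. Treat welds as unit-width lines.
Centroid: x̄ = 2×85×42.5 / 385 = 18.77 mm from the vertical weld.
Polar moment about centroid: J = I_x + I_y = [215³/12 + 2×85×107.5²] + [215×18.77² + 2(85³/12 + 85×23.73²)] = 3067000 mm³.
Direct shear f_v = P/L_w = 111×10³ / 385 = 288.3 N/mm (vertical).
Torsion M = P·e = 111×10³ × 195 = 21645000 N·mm.
Critical point at (x, y) = (66.23, 107.5) from centroid. f_tx = M·y/J = 758.8 N/mm; f_ty = M·x/J = 467.5 N/mm.
Resultant f_max = √[f_tx² + (f_v + f_ty)²] = √[758.8² + (288.3 + 467.5)²] = 1071 N/mm.
Capacity per unit length: φr_n = 0.75 × 0.6 × 550 × (0.707 × 5) = 874.9 N/mm.
1071 > 874.9 → NOT adequate.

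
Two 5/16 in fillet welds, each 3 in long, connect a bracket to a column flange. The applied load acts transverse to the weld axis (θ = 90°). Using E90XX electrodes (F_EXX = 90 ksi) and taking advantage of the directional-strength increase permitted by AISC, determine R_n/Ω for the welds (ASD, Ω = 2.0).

R_n/Ω ≈ 53.7 kips

t_e = 0.707 × 0.3125 = 0.2209 in; A_we = 0.2209 × 6 = 1.326 in².
Directional factor: 1.0 + 0.5 sin^1.5(90°) = 1.5.
F_nw = 0.6 × 90 × 1.5 = 81 ksi.
R_n/Ω = (81 × 1.326) / 2.0 = 53.69 kips.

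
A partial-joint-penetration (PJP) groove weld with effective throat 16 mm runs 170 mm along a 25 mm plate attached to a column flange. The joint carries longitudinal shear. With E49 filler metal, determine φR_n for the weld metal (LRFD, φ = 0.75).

φR_n ≈ 600 kN

E49XX → F_EXX = 490 MPa.
Effective throat (given) t_e = 16 mm.
A_we = 16 × 170 = 2720 mm².
F_nw = 0.6 F_EXX = 294 MPa.
φR_n = 0.75 × 294 × 2720 × 10⁻³ = 599.8 kN.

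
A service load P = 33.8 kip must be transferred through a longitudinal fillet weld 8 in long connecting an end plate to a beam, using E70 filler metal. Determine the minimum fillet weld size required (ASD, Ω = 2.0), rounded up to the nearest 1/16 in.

w = 5/16 in

E70XX → F_EXX = 70 ksi.
Total weld length L = 8 in.
Required throat t_e = P × Ω / (0.6 F_EXX × L) = 33.8 × 2.0 / (0.6 × 70 × 8) = 0.2012 in.
Required leg w = t_e / 0.707 = 0.2846 in → use 5/16 in.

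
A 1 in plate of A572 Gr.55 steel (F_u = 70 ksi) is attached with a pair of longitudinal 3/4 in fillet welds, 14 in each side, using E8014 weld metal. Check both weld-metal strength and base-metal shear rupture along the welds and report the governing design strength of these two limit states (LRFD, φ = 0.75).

E80XX → F_EXX = 80 ksi.
t_e = 0.707 × 0.75 = 0.5302 in; L = 28 in.
Weld metal: φR_n = 0.75 × 0.6 × 80 × 0.5302 × 28 = 534.5 kip.
Base metal (shear rupture): φR_n = 0.75 × 0.6 × 70 × 1 × 28 = 882 kip.
Governing: weld metal.

φR_n ≈ 534 kip (weld metal governs)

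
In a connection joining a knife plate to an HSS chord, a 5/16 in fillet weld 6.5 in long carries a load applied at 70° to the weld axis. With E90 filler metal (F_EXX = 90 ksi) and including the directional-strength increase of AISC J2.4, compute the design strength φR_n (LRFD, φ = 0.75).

t_e = 0.707 × 0.3125 = 0.2209 in; A_we = 0.2209 × 6.5 = 1.436 in².
Directional factor: 1.0 + 0.5 sin^1.5(70°) = 1.455.
F_nw = 0.6 × 90 × 1.455 = 78.59 ksi.
φR_n = 0.75 × 78.59 × 1.436 = 84.65 kips.

φR_n ≈ 84.7 kips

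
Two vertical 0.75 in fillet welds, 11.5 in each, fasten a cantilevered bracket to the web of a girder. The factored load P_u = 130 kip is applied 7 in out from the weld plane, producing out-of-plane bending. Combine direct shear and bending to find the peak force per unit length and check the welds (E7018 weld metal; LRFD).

E70XX → F_EXX = 70 ksi.
L_w = 2 × 11.5 = 23 in; section modulus (unit throat) S = 2 × L²/6 = 44.08 in².
Direct shear f_v = P/L_w = 130/23 = 5.652 kip/in.
Moment M = P × e = 130 × 7 = 910 kip·in; bending f_b = M/S = 20.64 kip/in.
f_max = √(f_v² + f_b²) = √(5.652² + 20.64²) = 21.4 kip/in.
φr_n = 0.75 × 0.6 × 70 × (0.707 × 0.75) = 16.7 kip/in → NOT adequate.

f_max ≈ 21.4 kip/in; NOT adequate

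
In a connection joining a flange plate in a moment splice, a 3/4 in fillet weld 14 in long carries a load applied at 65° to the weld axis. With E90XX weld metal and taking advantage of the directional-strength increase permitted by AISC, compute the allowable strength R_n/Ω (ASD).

E90XX → F_EXX = 90 ksi.
t_e = 0.707 × 0.75 = 0.5302 in; A_we = 0.5302 × 14 = 7.423 in².
Directional factor: 1.0 + 0.5 sin^1.5(65°) = 1.431.
F_nw = 0.6 × 90 × 1.431 = 77.3 ksi.
R_n/Ω = (77.3 × 7.423) / 2.0 = 286.9 kips.

R_n/Ω ≈ 287 kips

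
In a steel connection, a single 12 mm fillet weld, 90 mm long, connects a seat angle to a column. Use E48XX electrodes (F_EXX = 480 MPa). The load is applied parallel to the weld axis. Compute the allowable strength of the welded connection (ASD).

Effective throat t_e = 0.707 × 12 = 8.484 mm.
Total length L = 90 mm; A_we = 8.484 × 90 = 763.6 mm².
F_nw = 0.6 F_EXX = 0.6 × 480 = 288 MPa.
R_n = 288 × 763.6 × 10⁻³ = 219.9 kN; R_n/Ω = 219.9/2.0 = 110 kN.

R_n/Ω ≈ 110 kN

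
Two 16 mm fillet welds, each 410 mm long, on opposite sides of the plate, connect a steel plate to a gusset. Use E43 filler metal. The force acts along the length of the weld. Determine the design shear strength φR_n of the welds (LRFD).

φR_n ≈ 1790 kN

E43XX → F_EXX = 430 MPa.
Effective throat t_e = 0.707 × 16 = 11.31 mm.
Total length L = 820 mm; A_we = 11.31 × 820 = 9276 mm².
F_nw = 0.6 F_EXX = 0.6 × 430 = 258 MPa.
φR_n = 0.75 × 258 × 9276 × 10⁻³ = 1795 kN.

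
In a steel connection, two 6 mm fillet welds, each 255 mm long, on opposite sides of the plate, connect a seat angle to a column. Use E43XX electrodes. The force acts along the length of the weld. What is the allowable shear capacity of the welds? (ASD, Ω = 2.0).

R_n/Ω ≈ 279 kN

E43XX → F_EXX = 430 MPa.
Effective throat t_e = 0.707 × 6 = 4.242 mm.
Total length L = 510 mm; A_we = 4.242 × 510 = 2163 mm².
F_nw = 0.6 F_EXX = 0.6 × 430 = 258 MPa.
R_n = 258 × 2163 × 10⁻³ = 558.2 kN; R_n/Ω = 558.2/2.0 = 279.1 kN.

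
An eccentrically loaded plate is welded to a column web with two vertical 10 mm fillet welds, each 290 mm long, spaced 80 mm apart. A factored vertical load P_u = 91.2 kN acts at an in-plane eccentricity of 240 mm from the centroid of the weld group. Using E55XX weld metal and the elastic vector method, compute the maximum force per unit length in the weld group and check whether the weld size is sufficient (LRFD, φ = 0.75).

E55XX → F_EXX = 550 MPa.
Total weld length L_w = 580 mm. Treat welds as unit-width lines.
Polar moment about centroid: J = 2[d³/12 + d(b/2)²] = 2[290³/12 + 290×40²] = 4993000 mm³.
Direct shear f_v = P/L_w = 91.2×10³ / 580 = 157.2 N/mm (vertical).
Torsion M = P·e = 91.2×10³ × 240 = 21888000 N·mm.
Critical point at (x, y) = (40, 145) from centroid. f_tx = M·y/J = 635.7 N/mm; f_ty = M·x/J = 175.4 N/mm.
Resultant f_max = √[f_tx² + (f_v + f_ty)²] = √[635.7² + (157.2 + 175.4)²] = 717.4 N/mm.
Capacity per unit length: φr_n = 0.75 × 0.6 × 550 × (0.707 × 10) = 1750 N/mm.
717.4 ≤ 1750 → adequate.

f_max ≈ 717 N/mm; adequate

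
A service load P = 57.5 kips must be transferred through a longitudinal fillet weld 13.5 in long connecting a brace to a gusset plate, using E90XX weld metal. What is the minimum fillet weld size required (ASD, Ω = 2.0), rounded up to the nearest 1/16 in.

w = 1/4 in

E90XX → F_EXX = 90 ksi.
Total weld length L = 13.5 in.
Required throat t_e = P × Ω / (0.6 F_EXX × L) = 57.5 × 2.0 / (0.6 × 90 × 13.5) = 0.1578 in.
Required leg w = t_e / 0.707 = 0.2231 in → use 1/4 in.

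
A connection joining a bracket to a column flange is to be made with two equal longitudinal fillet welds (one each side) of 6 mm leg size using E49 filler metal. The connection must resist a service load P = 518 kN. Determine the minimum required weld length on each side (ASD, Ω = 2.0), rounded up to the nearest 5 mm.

E49XX → F_EXX = 490 MPa.
Throat t_e = 0.707 × 6 = 4.242 mm.
r_n/Ω = (0.6 × 490 × 4.242) / 2.0 = 623.6 N/mm = 0.6236 kN/mm.
L_req = P / (r_n/Ω) = 518 / 0.6236 = 830.7 mm total.
Per side: 830.7 / 2 = 415.3 mm.
Round up → use L = 420 mm on each side.

L = 420 mm on each side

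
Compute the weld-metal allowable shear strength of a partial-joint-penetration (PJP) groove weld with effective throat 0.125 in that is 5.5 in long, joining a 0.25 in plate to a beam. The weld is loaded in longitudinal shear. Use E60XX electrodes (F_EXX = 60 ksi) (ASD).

Effective throat (given) t_e = 0.125 in.
A_we = 0.125 × 5.5 = 0.6875 in².
F_nw = 0.6 F_EXX = 36 ksi.
R_n/Ω = (36 × 0.6875) / 2.0 = 12.38 kip.

R_n/Ω ≈ 12.4 kip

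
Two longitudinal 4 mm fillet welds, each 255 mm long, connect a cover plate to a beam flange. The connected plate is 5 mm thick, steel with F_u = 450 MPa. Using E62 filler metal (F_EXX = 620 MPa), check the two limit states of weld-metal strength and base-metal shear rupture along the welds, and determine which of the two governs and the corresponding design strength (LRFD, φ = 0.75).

φR_n ≈ 402 kN (weld metal governs)

t_e = 0.707 × 4 = 2.828 mm; L = 510 mm.
Weld metal: φR_n = 0.75 × 0.6 × 620 × 2.828 × 510 × 10⁻³ = 402.4 kN.
Base metal (shear rupture): φR_n = 0.75 × 0.6 × 450 × 5 × 510 × 10⁻³ = 516.4 kN.
Governing: weld metal.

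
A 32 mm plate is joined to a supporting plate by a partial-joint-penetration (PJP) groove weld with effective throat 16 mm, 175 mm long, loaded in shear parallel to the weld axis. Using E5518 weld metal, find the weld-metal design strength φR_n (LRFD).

E55XX → F_EXX = 550 MPa.
Effective throat (given) t_e = 16 mm.
A_we = 16 × 175 = 2800 mm².
F_nw = 0.6 F_EXX = 330 MPa.
φR_n = 0.75 × 330 × 2800 × 10⁻³ = 693 kN.

φR_n ≈ 693 kN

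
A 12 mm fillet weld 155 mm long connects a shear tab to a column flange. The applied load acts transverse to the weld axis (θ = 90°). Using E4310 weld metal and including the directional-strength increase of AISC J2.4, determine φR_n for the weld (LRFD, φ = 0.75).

E43XX → F_EXX = 430 MPa.
t_e = 0.707 × 12 = 8.484 mm; A_we = 8.484 × 155 = 1315 mm².
Directional factor: 1.0 + 0.5 sin^1.5(90°) = 1.5.
F_nw = 0.6 × 430 × 1.5 = 387 MPa.
φR_n = 0.75 × 387 × 1315 × 10⁻³ = 381.7 kN.

φR_n ≈ 382 kN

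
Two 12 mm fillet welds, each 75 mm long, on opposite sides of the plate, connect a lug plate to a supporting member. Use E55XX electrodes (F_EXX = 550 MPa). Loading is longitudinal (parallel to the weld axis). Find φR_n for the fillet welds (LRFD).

Effective throat t_e = 0.707 × 12 = 8.484 mm.
Total length L = 150 mm; A_we = 8.484 × 150 = 1273 mm².
F_nw = 0.6 F_EXX = 0.6 × 550 = 330 MPa.
φR_n = 0.75 × 330 × 1273 × 10⁻³ = 315 kN.

φR_n ≈ 315 kN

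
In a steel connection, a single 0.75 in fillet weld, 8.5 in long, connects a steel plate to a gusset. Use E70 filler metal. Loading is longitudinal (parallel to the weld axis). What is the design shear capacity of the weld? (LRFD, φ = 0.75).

E70XX → F_EXX = 70 ksi.
Effective throat t_e = 0.707 × 0.75 = 0.5302 in.
Total length L = 8.5 in; A_we = 0.5302 × 8.5 = 4.507 in².
F_nw = 0.6 F_EXX = 0.6 × 70 = 42 ksi.
φR_n = 0.75 × 42 × 4.507 = 142 kips.

φR_n ≈ 142 kips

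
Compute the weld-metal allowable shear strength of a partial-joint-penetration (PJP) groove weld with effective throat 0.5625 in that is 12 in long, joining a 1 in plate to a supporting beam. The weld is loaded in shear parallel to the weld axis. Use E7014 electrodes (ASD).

E70XX → F_EXX = 70 ksi.
Effective throat (given) t_e = 0.5625 in.
A_we = 0.5625 × 12 = 6.75 in².
F_nw = 0.6 F_EXX = 42 ksi.
R_n/Ω = (42 × 6.75) / 2.0 = 141.8 kips.

R_n/Ω ≈ 142 kips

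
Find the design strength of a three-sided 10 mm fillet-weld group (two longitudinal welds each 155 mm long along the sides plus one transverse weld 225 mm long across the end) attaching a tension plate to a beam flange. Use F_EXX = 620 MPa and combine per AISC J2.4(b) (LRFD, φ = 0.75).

t_e = 0.707 × 10 = 7.07 mm.
R_nwl = 0.6 × 620 × 7.07 × 310 × 10⁻³ = 815.3 kN (longitudinal, 2 welds).
R_nwt = 0.6 × 620 × 7.07 × 225 × 10⁻³ = 591.8 kN (transverse, base value).
(i) R_nwl + R_nwt = 1407 kN; (ii) 0.85 R_nwl + 1.5 R_nwt = 1581 kN.
R_n = max = 1581 kN [governs: (ii)]; φR_n = 1185 kN.

φR_n ≈ 1190 kN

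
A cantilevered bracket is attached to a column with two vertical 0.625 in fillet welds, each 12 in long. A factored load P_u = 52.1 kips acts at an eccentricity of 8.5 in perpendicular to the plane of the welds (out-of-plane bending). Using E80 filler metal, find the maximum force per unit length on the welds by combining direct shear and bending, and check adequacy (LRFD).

E80XX → F_EXX = 80 ksi.
L_w = 2 × 12 = 24 in; section modulus (unit throat) S = 2 × L²/6 = 48 in².
Direct shear f_v = P/L_w = 52.1/24 = 2.171 kip/in.
Moment M = P × e = 52.1 × 8.5 = 442.85 kip·in; bending f_b = M/S = 9.226 kip/in.
f_max = √(f_v² + f_b²) = √(2.171² + 9.226²) = 9.478 kip/in.
φr_n = 0.75 × 0.6 × 80 × (0.707 × 0.625) = 15.91 kip/in → adequate.

f_max ≈ 9.48 kip/in; adequate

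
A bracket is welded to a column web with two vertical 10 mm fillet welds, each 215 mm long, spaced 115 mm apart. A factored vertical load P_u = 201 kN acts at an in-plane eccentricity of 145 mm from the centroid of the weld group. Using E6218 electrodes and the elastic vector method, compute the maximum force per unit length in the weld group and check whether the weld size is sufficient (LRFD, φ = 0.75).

E62XX → F_EXX = 620 MPa.
Total weld length L_w = 430 mm. Treat welds as unit-width lines.
Polar moment about centroid: J = 2[d³/12 + d(b/2)²] = 2[215³/12 + 215×57.5²] = 3078000 mm³.
Direct shear f_v = P/L_w = 201×10³ / 430 = 467.4 N/mm (vertical).
Torsion M = P·e = 201×10³ × 145 = 29145000 N·mm.
Critical point at (x, y) = (57.5, 107.5) from centroid. f_tx = M·y/J = 1018 N/mm; f_ty = M·x/J = 544.4 N/mm.
Resultant f_max = √[f_tx² + (f_v + f_ty)²] = √[1018² + (467.4 + 544.4)²] = 1435 N/mm.
Capacity per unit length: φr_n = 0.75 × 0.6 × 620 × (0.707 × 10) = 1973 N/mm.
1435 ≤ 1973 → adequate.

f_max ≈ 1440 N/mm; adequate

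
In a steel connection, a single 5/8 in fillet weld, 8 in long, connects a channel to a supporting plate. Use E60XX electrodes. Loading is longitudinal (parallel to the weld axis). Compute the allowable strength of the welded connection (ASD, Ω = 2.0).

R_n/Ω ≈ 63.6 kip

E60XX → F_EXX = 60 ksi.
Effective throat t_e = 0.707 × 0.625 = 0.4419 in.
Total length L = 8 in; A_we = 0.4419 × 8 = 3.535 in².
F_nw = 0.6 F_EXX = 0.6 × 60 = 36 ksi.
R_n = 36 × 3.535 = 127.3 kip; R_n/Ω = 127.3/2.0 = 63.63 kip.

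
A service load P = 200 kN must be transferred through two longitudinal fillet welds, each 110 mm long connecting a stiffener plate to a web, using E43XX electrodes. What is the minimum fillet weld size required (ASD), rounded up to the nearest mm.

E43XX → F_EXX = 430 MPa.
Total weld length L = 220 mm.
Required throat t_e = P × Ω / (0.6 F_EXX × L) = 200 × 2.0 / (0.6 × 430 × 220 × 10⁻³) = 7.047 mm.
Required leg w = t_e / 0.707 = 9.968 mm → use 10 mm.

w = 10 mm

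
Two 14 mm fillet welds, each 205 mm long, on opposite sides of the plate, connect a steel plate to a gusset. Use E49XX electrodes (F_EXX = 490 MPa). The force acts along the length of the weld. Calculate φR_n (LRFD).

φR_n ≈ 895 kN

Effective throat t_e = 0.707 × 14 = 9.898 mm.
Total length L = 410 mm; A_we = 9.898 × 410 = 4058 mm².
F_nw = 0.6 F_EXX = 0.6 × 490 = 294 MPa.
φR_n = 0.75 × 294 × 4058 × 10⁻³ = 894.8 kN.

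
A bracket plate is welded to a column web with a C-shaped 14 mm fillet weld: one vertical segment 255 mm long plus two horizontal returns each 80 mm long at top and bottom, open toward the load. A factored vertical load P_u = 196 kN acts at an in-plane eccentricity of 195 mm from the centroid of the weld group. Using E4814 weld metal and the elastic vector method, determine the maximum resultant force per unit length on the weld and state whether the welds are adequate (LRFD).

f_max ≈ 1560 N/mm; adequate

E48XX → F_EXX = 480 MPa.
Total weld length L_w = 415 mm. Treat welds as unit-width lines.
Centroid: x̄ = 2×80×40 / 415 = 15.42 mm from the vertical weld.
Polar moment about centroid: J = I_x + I_y = [255³/12 + 2×80×127.5²] + [255×15.42² + 2(80³/12 + 80×24.58²)] = 4225000 mm³.
Direct shear f_v = P/L_w = 196×10³ / 415 = 472.3 N/mm (vertical).
Torsion M = P·e = 196×10³ × 195 = 38220000 N·mm.
Critical point at (x, y) = (64.58, 127.5) from centroid. f_tx = M·y/J = 1153 N/mm; f_ty = M·x/J = 584.1 N/mm.
Resultant f_max = √[f_tx² + (f_v + f_ty)²] = √[1153² + (472.3 + 584.1)²] = 1564 N/mm.
Capacity per unit length: φr_n = 0.75 × 0.6 × 480 × (0.707 × 14) = 2138 N/mm.
1564 ≤ 2138 → adequate.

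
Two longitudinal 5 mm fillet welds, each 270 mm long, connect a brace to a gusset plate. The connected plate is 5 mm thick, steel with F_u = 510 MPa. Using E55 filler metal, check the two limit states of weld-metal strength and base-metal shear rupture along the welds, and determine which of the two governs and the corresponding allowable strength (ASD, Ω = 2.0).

R_n/Ω ≈ 315 kN (weld metal governs)

E55XX → F_EXX = 550 MPa.
t_e = 0.707 × 5 = 3.535 mm; L = 540 mm.
Weld metal: R_n/Ω = (1/2.0) × 0.6 × 550 × 3.535 × 540 × 10⁻³ = 315 kN.
Base metal (shear rupture): R_n/Ω = (1/2.0) × 0.6 × 510 × 5 × 540 × 10⁻³ = 413.1 kN.
Governing: weld metal.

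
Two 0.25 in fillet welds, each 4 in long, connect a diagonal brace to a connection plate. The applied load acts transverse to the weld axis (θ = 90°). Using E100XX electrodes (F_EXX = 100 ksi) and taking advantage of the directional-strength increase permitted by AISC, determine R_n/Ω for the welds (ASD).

t_e = 0.707 × 0.25 = 0.1767 in; A_we = 0.1767 × 8 = 1.414 in².
Directional factor: 1.0 + 0.5 sin^1.5(90°) = 1.5.
F_nw = 0.6 × 100 × 1.5 = 90 ksi.
R_n/Ω = (90 × 1.414) / 2.0 = 63.63 kips.

R_n/Ω ≈ 63.6 kips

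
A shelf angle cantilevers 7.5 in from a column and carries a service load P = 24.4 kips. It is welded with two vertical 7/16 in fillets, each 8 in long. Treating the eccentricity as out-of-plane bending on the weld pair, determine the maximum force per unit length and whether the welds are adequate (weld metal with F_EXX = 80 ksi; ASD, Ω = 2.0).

L_w = 2 × 8 = 16 in; section modulus (unit throat) S = 2 × L²/6 = 21.33 in².
Direct shear f_v = P/L_w = 24.4/16 = 1.525 kip/in.
Moment M = P × e = 24.4 × 7.5 = 183 kip·in; bending f_b = M/S = 8.578 kip/in.
f_max = √(f_v² + f_b²) = √(1.525² + 8.578²) = 8.713 kip/in.
r_n/Ω = (1/2.0) × 0.6 × 80 × (0.707 × 0.4375) = 7.423 kip/in → NOT adequate.

f_max ≈ 8.71 kip/in; NOT adequate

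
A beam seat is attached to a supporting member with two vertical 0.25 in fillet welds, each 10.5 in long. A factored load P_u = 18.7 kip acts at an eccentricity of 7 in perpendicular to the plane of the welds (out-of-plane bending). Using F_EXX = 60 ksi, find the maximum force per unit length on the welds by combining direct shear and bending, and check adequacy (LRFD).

L_w = 2 × 10.5 = 21 in; section modulus (unit throat) S = 2 × L²/6 = 36.75 in².
Direct shear f_v = P/L_w = 18.7/21 = 0.8905 kip/in.
Moment M = P × e = 18.7 × 7 = 130.9 kip·in; bending f_b = M/S = 3.562 kip/in.
f_max = √(f_v² + f_b²) = √(0.8905² + 3.562²) = 3.672 kip/in.
φr_n = 0.75 × 0.6 × 60 × (0.707 × 0.25) = 4.772 kip/in → adequate.

f_max ≈ 3.67 kip/in; adequate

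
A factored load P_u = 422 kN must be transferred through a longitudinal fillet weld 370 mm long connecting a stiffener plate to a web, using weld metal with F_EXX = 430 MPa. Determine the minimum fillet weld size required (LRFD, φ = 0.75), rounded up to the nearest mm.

Total weld length L = 370 mm.
Required throat t_e = P_u / (φ × 0.6 F_EXX × L) = 422 / (0.75 × 0.6 × 430 × 370 × 10⁻³) = 5.894 mm.
Required leg w = t_e / 0.707 = 8.337 mm → use 9 mm.

w = 9 mm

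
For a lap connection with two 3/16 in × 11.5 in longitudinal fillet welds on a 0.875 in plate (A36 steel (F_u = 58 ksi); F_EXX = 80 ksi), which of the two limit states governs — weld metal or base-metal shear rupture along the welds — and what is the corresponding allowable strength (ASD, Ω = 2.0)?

t_e = 0.707 × 0.1875 = 0.1326 in; L = 23 in.
Weld metal: R_n/Ω = (1/2.0) × 0.6 × 80 × 0.1326 × 23 = 73.17 kip.
Base metal (shear rupture): R_n/Ω = (1/2.0) × 0.6 × 58 × 0.875 × 23 = 350.2 kip.
Governing: weld metal.

R_n/Ω ≈ 73.2 kip (weld metal governs)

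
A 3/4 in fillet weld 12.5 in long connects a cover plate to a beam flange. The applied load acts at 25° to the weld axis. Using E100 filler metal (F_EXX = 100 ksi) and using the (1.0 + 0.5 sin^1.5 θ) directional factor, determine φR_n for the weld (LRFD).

φR_n ≈ 339 kips

t_e = 0.707 × 0.75 = 0.5302 in; A_we = 0.5302 × 12.5 = 6.628 in².
Directional factor: 1.0 + 0.5 sin^1.5(25°) = 1.137.
F_nw = 0.6 × 100 × 1.137 = 68.24 ksi.
φR_n = 0.75 × 68.24 × 6.628 = 339.2 kips.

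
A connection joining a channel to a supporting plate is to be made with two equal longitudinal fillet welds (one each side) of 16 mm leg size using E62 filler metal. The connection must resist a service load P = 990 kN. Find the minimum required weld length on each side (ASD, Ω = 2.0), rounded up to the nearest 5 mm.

L = 240 mm on each side

E62XX → F_EXX = 620 MPa.
Throat t_e = 0.707 × 16 = 11.31 mm.
r_n/Ω = (0.6 × 620 × 11.31) / 2.0 = 2104 N/mm = 2.104 kN/mm.
L_req = P / (r_n/Ω) = 990 / 2.104 = 470.5 mm total.
Per side: 470.5 / 2 = 235.3 mm.
Round up → use L = 240 mm on each side.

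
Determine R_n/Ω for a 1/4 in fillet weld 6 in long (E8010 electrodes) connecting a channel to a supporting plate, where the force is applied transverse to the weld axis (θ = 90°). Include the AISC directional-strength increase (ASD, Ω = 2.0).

R_n/Ω ≈ 38.2 kip

E80XX → F_EXX = 80 ksi.
t_e = 0.707 × 0.25 = 0.1767 in; A_we = 0.1767 × 6 = 1.06 in².
Directional factor: 1.0 + 0.5 sin^1.5(90°) = 1.5.
F_nw = 0.6 × 80 × 1.5 = 72 ksi.
R_n/Ω = (72 × 1.06) / 2.0 = 38.18 kip.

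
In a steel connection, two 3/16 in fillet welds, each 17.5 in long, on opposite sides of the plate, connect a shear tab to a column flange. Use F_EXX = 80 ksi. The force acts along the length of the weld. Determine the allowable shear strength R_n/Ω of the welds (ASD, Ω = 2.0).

Effective throat t_e = 0.707 × 0.1875 = 0.1326 in.
Total length L = 35 in; A_we = 0.1326 × 35 = 4.64 in².
F_nw = 0.6 F_EXX = 0.6 × 80 = 48 ksi.
R_n = 48 × 4.64 = 222.7 kips; R_n/Ω = 222.7/2.0 = 111.4 kips.

R_n/Ω ≈ 111 kips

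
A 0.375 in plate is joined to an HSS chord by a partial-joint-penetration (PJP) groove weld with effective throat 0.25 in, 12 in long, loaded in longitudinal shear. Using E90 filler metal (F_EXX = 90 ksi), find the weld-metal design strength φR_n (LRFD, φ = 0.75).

Effective throat (given) t_e = 0.25 in.
A_we = 0.25 × 12 = 3 in².
F_nw = 0.6 F_EXX = 54 ksi.
φR_n = 0.75 × 54 × 3 = 121.5 kips.

φR_n ≈ 122 kips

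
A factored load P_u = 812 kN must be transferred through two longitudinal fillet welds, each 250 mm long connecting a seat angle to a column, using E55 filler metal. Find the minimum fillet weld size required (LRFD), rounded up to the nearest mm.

E55XX → F_EXX = 550 MPa.
Total weld length L = 500 mm.
Required throat t_e = P_u / (φ × 0.6 F_EXX × L) = 812 / (0.75 × 0.6 × 550 × 500 × 10⁻³) = 6.562 mm.
Required leg w = t_e / 0.707 = 9.281 mm → use 10 mm.

w = 10 mm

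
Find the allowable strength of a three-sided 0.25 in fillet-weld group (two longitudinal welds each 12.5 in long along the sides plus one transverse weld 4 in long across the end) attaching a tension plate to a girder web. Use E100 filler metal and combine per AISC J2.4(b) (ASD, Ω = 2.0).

E100XX → F_EXX = 100 ksi.
t_e = 0.707 × 0.25 = 0.1767 in.
R_nwl = 0.6 × 100 × 0.1767 × 25 = 265.1 kip (longitudinal, 2 welds).
R_nwt = 0.6 × 100 × 0.1767 × 4 = 42.42 kip (transverse, base value).
(i) R_nwl + R_nwt = 307.5 kip; (ii) 0.85 R_nwl + 1.5 R_nwt = 289 kip.
R_n = max = 307.5 kip [governs: (i)]; R_n/Ω = 153.8 kip.

R_n/Ω ≈ 154 kip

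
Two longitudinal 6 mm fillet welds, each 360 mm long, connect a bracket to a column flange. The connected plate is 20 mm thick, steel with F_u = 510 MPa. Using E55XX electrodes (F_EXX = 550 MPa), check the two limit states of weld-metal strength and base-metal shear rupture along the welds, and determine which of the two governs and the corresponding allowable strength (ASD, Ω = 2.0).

R_n/Ω ≈ 504 kN (weld metal governs)

t_e = 0.707 × 6 = 4.242 mm; L = 720 mm.
Weld metal: R_n/Ω = (1/2.0) × 0.6 × 550 × 4.242 × 720 × 10⁻³ = 503.9 kN.
Base metal (shear rupture): R_n/Ω = (1/2.0) × 0.6 × 510 × 20 × 720 × 10⁻³ = 2203 kN.
Governing: weld metal.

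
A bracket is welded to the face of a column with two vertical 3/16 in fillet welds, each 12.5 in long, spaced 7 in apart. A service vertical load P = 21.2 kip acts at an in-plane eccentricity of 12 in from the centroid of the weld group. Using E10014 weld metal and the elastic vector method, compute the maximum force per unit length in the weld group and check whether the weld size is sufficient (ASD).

E100XX → F_EXX = 100 ksi.
Total weld length L_w = 25 in. Treat welds as unit-width lines.
Polar moment about centroid: J = 2[d³/12 + d(b/2)²] = 2[12.5³/12 + 12.5×3.5²] = 631.8 in³.
Direct shear f_v = P/L_w = 21.2 / 25 = 0.848 kip/in (vertical).
Torsion M = P·e = 21.2 × 12 = 254.4 kip·in.
Critical point at (x, y) = (3.5, 6.25) from centroid. f_tx = M·y/J = 2.517 kip/in; f_ty = M·x/J = 1.409 kip/in.
Resultant f_max = √[f_tx² + (f_v + f_ty)²] = √[2.517² + (0.848 + 1.409)²] = 3.381 kip/in.
Capacity per unit length: r_n/Ω = (1/2.0) × 0.6 × 100 × (0.707 × 0.1875) = 3.977 kip/in.
3.381 ≤ 3.977 → adequate.

f_max ≈ 3.38 kip/in; adequate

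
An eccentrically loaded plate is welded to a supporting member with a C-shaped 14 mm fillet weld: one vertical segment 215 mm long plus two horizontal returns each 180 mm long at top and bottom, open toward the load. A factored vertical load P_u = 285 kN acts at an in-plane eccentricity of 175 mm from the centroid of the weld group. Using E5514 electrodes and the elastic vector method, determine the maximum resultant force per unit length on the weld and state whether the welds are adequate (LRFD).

f_max ≈ 1570 N/mm; adequate

E55XX → F_EXX = 550 MPa.
Total weld length L_w = 575 mm. Treat welds as unit-width lines.
Centroid: x̄ = 2×180×90 / 575 = 56.35 mm from the vertical weld.
Polar moment about centroid: J = I_x + I_y = [215³/12 + 2×180×107.5²] + [215×56.35² + 2(180³/12 + 180×33.65²)] = 7051000 mm³.
Direct shear f_v = P/L_w = 285×10³ / 575 = 495.7 N/mm (vertical).
Torsion M = P·e = 285×10³ × 175 = 49875000 N·mm.
Critical point at (x, y) = (123.7, 107.5) from centroid. f_tx = M·y/J = 760.4 N/mm; f_ty = M·x/J = 874.7 N/mm.
Resultant f_max = √[f_tx² + (f_v + f_ty)²] = √[760.4² + (495.7 + 874.7)²] = 1567 N/mm.
Capacity per unit length: φr_n = 0.75 × 0.6 × 550 × (0.707 × 14) = 2450 N/mm.
1567 ≤ 2450 → adequate.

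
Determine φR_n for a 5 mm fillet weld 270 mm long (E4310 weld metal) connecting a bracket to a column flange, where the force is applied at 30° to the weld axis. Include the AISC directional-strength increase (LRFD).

E43XX → F_EXX = 430 MPa.
t_e = 0.707 × 5 = 3.535 mm; A_we = 3.535 × 270 = 954.4 mm².
Directional factor: 1.0 + 0.5 sin^1.5(30°) = 1.177.
F_nw = 0.6 × 430 × 1.177 = 303.6 MPa.
φR_n = 0.75 × 303.6 × 954.4 × 10⁻³ = 217.3 kN.

φR_n ≈ 217 kN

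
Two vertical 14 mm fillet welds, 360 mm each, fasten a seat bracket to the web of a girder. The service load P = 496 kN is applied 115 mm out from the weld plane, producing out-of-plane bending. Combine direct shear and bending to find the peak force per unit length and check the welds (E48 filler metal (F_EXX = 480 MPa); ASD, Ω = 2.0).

f_max ≈ 1490 N/mm; NOT adequate

L_w = 2 × 360 = 720 mm; section modulus (unit throat) S = 2 × L²/6 = 43200 mm².
Direct shear f_v = P/L_w = 496×10³/720 = 688.9 N/mm.
Moment M = P × e = 496×10³ × 115 = 57040000 N·mm; bending f_b = M/S = 1320 N/mm.
f_max = √(f_v² + f_b²) = √(688.9² + 1320²) = 1489 N/mm.
r_n/Ω = (1/2.0) × 0.6 × 480 × (0.707 × 14) = 1425 N/mm → NOT adequate.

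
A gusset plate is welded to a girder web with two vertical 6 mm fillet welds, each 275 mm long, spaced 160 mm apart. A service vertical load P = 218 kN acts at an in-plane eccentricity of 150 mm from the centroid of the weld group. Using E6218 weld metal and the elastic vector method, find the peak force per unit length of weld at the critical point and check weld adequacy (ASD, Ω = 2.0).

f_max ≈ 1000 N/mm; NOT adequate

E62XX → F_EXX = 620 MPa.
Total weld length L_w = 550 mm. Treat welds as unit-width lines.
Polar moment about centroid: J = 2[d³/12 + d(b/2)²] = 2[275³/12 + 275×80²] = 6986000 mm³.
Direct shear f_v = P/L_w = 218×10³ / 550 = 396.4 N/mm (vertical).
Torsion M = P·e = 218×10³ × 150 = 32700000 N·mm.
Critical point at (x, y) = (80, 137.5) from centroid. f_tx = M·y/J = 643.6 N/mm; f_ty = M·x/J = 374.5 N/mm.
Resultant f_max = √[f_tx² + (f_v + f_ty)²] = √[643.6² + (396.4 + 374.5)²] = 1004 N/mm.
Capacity per unit length: r_n/Ω = (1/2.0) × 0.6 × 620 × (0.707 × 6) = 789 N/mm.
1004 > 789 → NOT adequate.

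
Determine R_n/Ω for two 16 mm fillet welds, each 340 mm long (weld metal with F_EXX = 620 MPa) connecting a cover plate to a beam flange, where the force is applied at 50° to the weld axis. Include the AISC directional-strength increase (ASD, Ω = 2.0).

R_n/Ω ≈ 1910 kN

t_e = 0.707 × 16 = 11.31 mm; A_we = 11.31 × 680 = 7692 mm².
Directional factor: 1.0 + 0.5 sin^1.5(50°) = 1.335.
F_nw = 0.6 × 620 × 1.335 = 496.7 MPa.
R_n/Ω = (496.7 × 7692) / 2.0 × 10⁻³ = 1910 kN.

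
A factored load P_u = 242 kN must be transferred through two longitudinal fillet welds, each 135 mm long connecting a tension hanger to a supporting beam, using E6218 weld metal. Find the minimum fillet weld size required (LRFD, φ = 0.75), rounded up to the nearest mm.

E62XX → F_EXX = 620 MPa.
Total weld length L = 270 mm.
Required throat t_e = P_u / (φ × 0.6 F_EXX × L) = 242 / (0.75 × 0.6 × 620 × 270 × 10⁻³) = 3.213 mm.
Required leg w = t_e / 0.707 = 4.544 mm → use 5 mm.

w = 5 mm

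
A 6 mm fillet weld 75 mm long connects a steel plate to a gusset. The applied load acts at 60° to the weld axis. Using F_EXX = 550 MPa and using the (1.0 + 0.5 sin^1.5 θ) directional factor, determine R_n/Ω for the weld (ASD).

t_e = 0.707 × 6 = 4.242 mm; A_we = 4.242 × 75 = 318.1 mm².
Directional factor: 1.0 + 0.5 sin^1.5(60°) = 1.403.
F_nw = 0.6 × 550 × 1.403 = 463 MPa.
R_n/Ω = (463 × 318.1) / 2.0 × 10⁻³ = 73.65 kN.

R_n/Ω ≈ 73.6 kN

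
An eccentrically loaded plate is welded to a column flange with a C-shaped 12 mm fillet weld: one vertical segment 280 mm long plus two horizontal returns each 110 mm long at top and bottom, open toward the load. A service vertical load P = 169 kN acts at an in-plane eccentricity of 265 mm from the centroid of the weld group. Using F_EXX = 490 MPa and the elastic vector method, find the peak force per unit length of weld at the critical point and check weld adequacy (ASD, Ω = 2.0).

Total weld length L_w = 500 mm. Treat welds as unit-width lines.
Centroid: x̄ = 2×110×55 / 500 = 24.2 mm from the vertical weld.
Polar moment about centroid: J = I_x + I_y = [280³/12 + 2×110×140²] + [280×24.2² + 2(110³/12 + 110×30.8²)] = 6736000 mm³.
Direct shear f_v = P/L_w = 169×10³ / 500 = 338 N/mm (vertical).
Torsion M = P·e = 169×10³ × 265 = 44785000 N·mm.
Critical point at (x, y) = (85.8, 140) from centroid. f_tx = M·y/J = 930.8 N/mm; f_ty = M·x/J = 570.5 N/mm.
Resultant f_max = √[f_tx² + (f_v + f_ty)²] = √[930.8² + (338 + 570.5)²] = 1301 N/mm.
Capacity per unit length: r_n/Ω = (1/2.0) × 0.6 × 490 × (0.707 × 12) = 1247 N/mm.
1301 > 1247 → NOT adequate.

f_max ≈ 1300 N/mm; NOT adequate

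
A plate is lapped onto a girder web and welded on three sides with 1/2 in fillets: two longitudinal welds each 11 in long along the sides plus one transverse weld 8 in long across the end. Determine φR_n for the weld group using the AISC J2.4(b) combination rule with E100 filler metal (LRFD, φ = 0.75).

φR_n ≈ 488 kip

E100XX → F_EXX = 100 ksi.
t_e = 0.707 × 0.5 = 0.3535 in.
R_nwl = 0.6 × 100 × 0.3535 × 22 = 466.6 kip (longitudinal, 2 welds).
R_nwt = 0.6 × 100 × 0.3535 × 8 = 169.7 kip (transverse, base value).
(i) R_nwl + R_nwt = 636.3 kip; (ii) 0.85 R_nwl + 1.5 R_nwt = 651.1 kip.
R_n = max = 651.1 kip [governs: (ii)]; φR_n = 488.4 kip.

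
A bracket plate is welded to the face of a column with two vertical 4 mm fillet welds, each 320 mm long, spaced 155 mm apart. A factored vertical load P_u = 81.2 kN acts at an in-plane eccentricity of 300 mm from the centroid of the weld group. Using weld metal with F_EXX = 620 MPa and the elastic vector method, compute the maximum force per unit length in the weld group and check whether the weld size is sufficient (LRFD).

Total weld length L_w = 640 mm. Treat welds as unit-width lines.
Polar moment about centroid: J = 2[d³/12 + d(b/2)²] = 2[320³/12 + 320×77.5²] = 9305000 mm³.
Direct shear f_v = P/L_w = 81.2×10³ / 640 = 126.9 N/mm (vertical).
Torsion M = P·e = 81.2×10³ × 300 = 24360000 N·mm.
Critical point at (x, y) = (77.5, 160) from centroid. f_tx = M·y/J = 418.9 N/mm; f_ty = M·x/J = 202.9 N/mm.
Resultant f_max = √[f_tx² + (f_v + f_ty)²] = √[418.9² + (126.9 + 202.9)²] = 533.1 N/mm.
Capacity per unit length: φr_n = 0.75 × 0.6 × 620 × (0.707 × 4) = 789 N/mm.
533.1 ≤ 789 → adequate.

f_max ≈ 533 N/mm; adequate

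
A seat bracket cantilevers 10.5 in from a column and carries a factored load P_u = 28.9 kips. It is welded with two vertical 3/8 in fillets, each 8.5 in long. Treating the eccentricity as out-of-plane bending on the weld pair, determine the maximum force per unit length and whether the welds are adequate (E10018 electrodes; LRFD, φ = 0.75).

E100XX → F_EXX = 100 ksi.
L_w = 2 × 8.5 = 17 in; section modulus (unit throat) S = 2 × L²/6 = 24.08 in².
Direct shear f_v = P/L_w = 28.9/17 = 1.7 kip/in.
Moment M = P × e = 28.9 × 10.5 = 303.45 kip·in; bending f_b = M/S = 12.6 kip/in.
f_max = √(f_v² + f_b²) = √(1.7² + 12.6²) = 12.71 kip/in.
φr_n = 0.75 × 0.6 × 100 × (0.707 × 0.375) = 11.93 kip/in → NOT adequate.

f_max ≈ 12.7 kip/in; NOT adequate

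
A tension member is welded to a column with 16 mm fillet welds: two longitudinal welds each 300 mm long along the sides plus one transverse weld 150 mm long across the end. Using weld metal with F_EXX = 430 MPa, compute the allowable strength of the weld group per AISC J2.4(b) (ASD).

R_n/Ω ≈ 1090 kN

t_e = 0.707 × 16 = 11.31 mm.
R_nwl = 0.6 × 430 × 11.31 × 600 × 10⁻³ = 1751 kN (longitudinal, 2 welds).
R_nwt = 0.6 × 430 × 11.31 × 150 × 10⁻³ = 437.8 kN (transverse, base value).
(i) R_nwl + R_nwt = 2189 kN; (ii) 0.85 R_nwl + 1.5 R_nwt = 2145 kN.
R_n = max = 2189 kN [governs: (i)]; R_n/Ω = 1094 kN.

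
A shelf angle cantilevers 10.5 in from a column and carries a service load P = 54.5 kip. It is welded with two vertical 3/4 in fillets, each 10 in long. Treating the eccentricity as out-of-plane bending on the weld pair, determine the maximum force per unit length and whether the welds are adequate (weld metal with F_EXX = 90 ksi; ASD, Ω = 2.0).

L_w = 2 × 10 = 20 in; section modulus (unit throat) S = 2 × L²/6 = 33.33 in².
Direct shear f_v = P/L_w = 54.5/20 = 2.725 kip/in.
Moment M = P × e = 54.5 × 10.5 = 572.25 kip·in; bending f_b = M/S = 17.17 kip/in.
f_max = √(f_v² + f_b²) = √(2.725² + 17.17²) = 17.38 kip/in.
r_n/Ω = (1/2.0) × 0.6 × 90 × (0.707 × 0.75) = 14.32 kip/in → NOT adequate.

f_max ≈ 17.4 kip/in; NOT adequate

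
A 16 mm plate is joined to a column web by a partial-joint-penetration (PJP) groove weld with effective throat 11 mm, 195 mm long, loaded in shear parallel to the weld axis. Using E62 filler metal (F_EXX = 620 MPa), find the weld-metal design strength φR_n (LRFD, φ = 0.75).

φR_n ≈ 598 kN

Effective throat (given) t_e = 11 mm.
A_we = 11 × 195 = 2145 mm².
F_nw = 0.6 F_EXX = 372 MPa.
φR_n = 0.75 × 372 × 2145 × 10⁻³ = 598.5 kN.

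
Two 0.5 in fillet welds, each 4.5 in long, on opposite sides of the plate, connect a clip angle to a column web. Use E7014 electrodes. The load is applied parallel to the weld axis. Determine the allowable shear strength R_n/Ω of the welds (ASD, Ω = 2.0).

R_n/Ω ≈ 66.8 kips

E70XX → F_EXX = 70 ksi.
Effective throat t_e = 0.707 × 0.5 = 0.3535 in.
Total length L = 9 in; A_we = 0.3535 × 9 = 3.181 in².
F_nw = 0.6 F_EXX = 0.6 × 70 = 42 ksi.
R_n = 42 × 3.181 = 133.6 kips; R_n/Ω = 133.6/2.0 = 66.81 kips.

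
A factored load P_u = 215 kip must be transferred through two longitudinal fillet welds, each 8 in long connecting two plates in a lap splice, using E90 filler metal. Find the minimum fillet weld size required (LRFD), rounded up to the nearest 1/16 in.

w = 1/2 in

E90XX → F_EXX = 90 ksi.
Total weld length L = 16 in.
Required throat t_e = P_u / (φ × 0.6 F_EXX × L) = 215 / (0.75 × 0.6 × 90 × 16) = 0.3318 in.
Required leg w = t_e / 0.707 = 0.4693 in → use 1/2 in.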